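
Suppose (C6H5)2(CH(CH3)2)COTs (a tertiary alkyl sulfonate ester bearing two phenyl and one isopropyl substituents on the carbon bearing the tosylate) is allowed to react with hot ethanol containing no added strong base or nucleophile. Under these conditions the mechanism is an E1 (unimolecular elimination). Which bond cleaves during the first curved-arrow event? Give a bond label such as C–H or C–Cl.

C–O

Step 1: Ionisation: the C–O σ-bond cleaves heterolytically; both bonding electrons depart with TsO⁻, leaving a tertiary carbocation at the α-carbon.
The bond broken in this step is the C–O bond.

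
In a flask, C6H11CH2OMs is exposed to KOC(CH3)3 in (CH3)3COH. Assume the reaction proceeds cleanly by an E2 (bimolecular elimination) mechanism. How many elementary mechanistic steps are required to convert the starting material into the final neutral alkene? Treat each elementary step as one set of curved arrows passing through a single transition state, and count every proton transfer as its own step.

Step 1: The strong base (CH3)3CO⁻ removes a β-hydrogen; in the same concerted event the electrons of the breaking C–H bond form the new π(C=C) bond and the C–O σ-bond breaks, expelling MsO⁻. Anti-periplanar geometry; one transition state.
Total: 1 elementary step.

1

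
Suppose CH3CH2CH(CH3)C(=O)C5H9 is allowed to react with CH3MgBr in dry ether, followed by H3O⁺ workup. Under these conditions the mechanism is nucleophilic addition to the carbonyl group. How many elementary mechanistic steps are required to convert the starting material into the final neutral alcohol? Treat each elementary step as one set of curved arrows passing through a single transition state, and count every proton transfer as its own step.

Step 1: A lone pair / filled orbital on the carbanion-like carbon of CH3MgBr attacks the electrophilic carbonyl carbon; the π(C=O) electrons shift onto oxygen, producing a tetrahedral alkoxide intermediate.
Step 2: The alkoxide picks up a proton during H3O⁺ workup to yield an alcohol.
Total: 2 elementary steps.

2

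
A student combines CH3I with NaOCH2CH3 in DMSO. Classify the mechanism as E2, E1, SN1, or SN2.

SN2

Conditions: a methyl substrate with a strong nucleophile in the polar aprotic solvent DMSO.
These conditions are the textbook signature of the SN2 pathway.
An unhindered substrate with a strong nucleophile in a polar aprotic solvent favours one-step backside displacement.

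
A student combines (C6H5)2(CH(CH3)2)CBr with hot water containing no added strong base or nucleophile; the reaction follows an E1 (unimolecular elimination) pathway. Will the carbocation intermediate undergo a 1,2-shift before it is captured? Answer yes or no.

The first-formed carbocation is tertiary.
No single 1,2-shift to an adjacent carbon would produce a more-substituted cation than the one already present, so no rearrangement occurs.

no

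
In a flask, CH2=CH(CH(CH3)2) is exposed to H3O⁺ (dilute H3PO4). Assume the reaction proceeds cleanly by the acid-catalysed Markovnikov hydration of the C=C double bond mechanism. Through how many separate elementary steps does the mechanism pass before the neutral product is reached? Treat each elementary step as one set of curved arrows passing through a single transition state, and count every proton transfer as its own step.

Step 1: The π electrons of the C=C bond attack a proton of H3O⁺; Markovnikov addition places the new C–H on the less-substituted alkene carbon, so the positive charge ends up on the more-substituted carbon — a secondary carbocation. H2O is released.
Step 2: Carbocation rearrangement: a 1,2-hydride shift from the adjacent isopropyl carbon converts the initially-formed secondary cation into the more stable tertiary cation.
Step 3: Water acts as the nucleophile: an oxygen lone pair bonds to the cationic carbon, giving an oxonium-ion intermediate.
Step 4: H2O removes a proton from the oxonium oxygen, regenerating H3O⁺ and giving the neutral alcohol.
Total: 4 elementary steps.

4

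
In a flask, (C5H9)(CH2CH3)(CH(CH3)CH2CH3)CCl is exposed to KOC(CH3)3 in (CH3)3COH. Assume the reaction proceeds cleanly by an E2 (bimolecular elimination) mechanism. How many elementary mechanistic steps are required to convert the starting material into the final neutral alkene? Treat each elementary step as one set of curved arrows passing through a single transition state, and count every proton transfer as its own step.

Step 1: Concerted anti-periplanar elimination: (CH3)3CO⁻ abstracts a β-H while Cl⁻ leaves, and the C–H electrons become the new C=C π bond — all in a single transition state.
Total: 1 elementary step.

1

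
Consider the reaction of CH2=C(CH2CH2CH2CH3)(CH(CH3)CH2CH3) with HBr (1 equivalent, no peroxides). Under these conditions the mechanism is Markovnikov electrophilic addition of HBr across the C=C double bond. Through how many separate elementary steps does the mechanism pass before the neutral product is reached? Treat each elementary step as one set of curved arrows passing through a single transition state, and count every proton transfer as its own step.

2

Step 1: Protonation of the alkene by HBr: the π bond acts as the nucleophile and picks up H⁺, giving the more stable (Markovnikov) tertiary carbocation. The H–Br bond breaks heterolytically, releasing Br⁻.
(No 1,2-shift: no single shift to an adjacent carbon would give a more stable cation.)
Step 2: Nucleophilic attack by Br⁻ on the carbocation completes the addition, giving R–Br.
Total: 2 elementary steps.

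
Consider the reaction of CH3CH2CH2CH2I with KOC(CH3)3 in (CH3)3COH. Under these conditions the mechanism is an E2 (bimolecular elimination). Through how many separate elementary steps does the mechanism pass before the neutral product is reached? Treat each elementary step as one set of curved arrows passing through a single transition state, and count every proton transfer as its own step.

1

Step 1: In one step, (CH3)3CO⁻ pulls off a β-proton, the C–I bond cleaves, and a C=C double bond forms between the α- and β-carbons (E2, anti elimination).
Total: 1 elementary step.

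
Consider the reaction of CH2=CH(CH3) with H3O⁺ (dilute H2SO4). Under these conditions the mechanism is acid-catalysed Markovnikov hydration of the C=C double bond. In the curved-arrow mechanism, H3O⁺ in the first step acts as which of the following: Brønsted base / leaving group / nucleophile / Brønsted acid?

Brønsted acid

Step 1: Electrophilic addition begins with the π(C=C) electrons forming a bond to the proton of H3O⁺. Following Markovnikov's rule, the resulting cation is secondary. H2O is released.
H3O⁺ in the first step donates a proton in a proton-transfer step — a Brønsted acid.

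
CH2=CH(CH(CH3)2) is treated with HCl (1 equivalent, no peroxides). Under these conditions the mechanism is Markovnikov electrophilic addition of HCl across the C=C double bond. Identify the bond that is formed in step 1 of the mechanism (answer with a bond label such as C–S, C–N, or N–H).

Step 1: Electrophilic addition begins with the π(C=C) electrons forming a bond to the proton of HCl. Following Markovnikov's rule, the resulting cation is secondary. The H–Cl bond breaks heterolytically, releasing Cl⁻.
The bond formed in this step is the C–H bond.

C–H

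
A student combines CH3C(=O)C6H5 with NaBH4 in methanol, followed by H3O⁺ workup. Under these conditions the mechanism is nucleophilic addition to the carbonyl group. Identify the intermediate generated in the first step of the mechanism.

tetrahedral alkoxide intermediate

Step 1: Nucleophilic addition: H⁻ (delivered from BH4⁻) adds to the carbonyl carbon, pushing the π(C=O) electron pair onto oxygen and giving a tetrahedral alkoxide.
After step 1 the species present is a tetrahedral alkoxide intermediate.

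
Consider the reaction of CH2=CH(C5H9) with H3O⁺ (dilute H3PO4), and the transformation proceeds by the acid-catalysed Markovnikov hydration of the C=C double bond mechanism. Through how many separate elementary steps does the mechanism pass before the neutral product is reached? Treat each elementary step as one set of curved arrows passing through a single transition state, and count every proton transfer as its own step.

4

Step 1: The π electrons of the C=C bond attack a proton of H3O⁺; Markovnikov addition places the new C–H on the less-substituted alkene carbon, so the positive charge ends up on the more-substituted carbon — a secondary carbocation. H2O is released.
Step 2: A 1,2-hydride shift from the adjacent cyclopentyl carbon moves the positive charge from the secondary centre to an adjacent carbon, generating a more stable tertiary carbocation.
Step 3: Water acts as the nucleophile: an oxygen lone pair bonds to the cationic carbon, giving an oxonium-ion intermediate.
Step 4: H2O removes a proton from the oxonium oxygen, regenerating H3O⁺ and giving the neutral alcohol.
Total: 4 elementary steps.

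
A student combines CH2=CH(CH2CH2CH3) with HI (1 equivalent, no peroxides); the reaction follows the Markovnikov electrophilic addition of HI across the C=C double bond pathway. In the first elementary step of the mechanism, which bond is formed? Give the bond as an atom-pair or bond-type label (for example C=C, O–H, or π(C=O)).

Step 1: Protonation of the alkene by HI: the π bond acts as the nucleophile and picks up H⁺, giving the more stable (Markovnikov) secondary carbocation. The H–I bond breaks heterolytically, releasing I⁻.
The bond formed in this step is the C–H bond.

C–H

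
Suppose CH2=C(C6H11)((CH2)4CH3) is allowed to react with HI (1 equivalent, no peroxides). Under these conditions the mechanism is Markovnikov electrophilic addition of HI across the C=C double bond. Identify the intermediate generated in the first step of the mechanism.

Step 1: Protonation of the alkene by HI: the π bond acts as the nucleophile and picks up H⁺, giving the more stable (Markovnikov) tertiary carbocation. The H–I bond breaks heterolytically, releasing I⁻.
After step 1 the species present is a tertiary carbocation.

tertiary carbocation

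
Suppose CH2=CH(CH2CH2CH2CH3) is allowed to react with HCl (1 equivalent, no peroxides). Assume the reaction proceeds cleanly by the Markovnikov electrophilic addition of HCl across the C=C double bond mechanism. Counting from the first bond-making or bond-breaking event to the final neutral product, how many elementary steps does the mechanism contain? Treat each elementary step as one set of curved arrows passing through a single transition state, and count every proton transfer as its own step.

Step 1: Protonation of the alkene by HCl: the π bond acts as the nucleophile and picks up H⁺, giving the more stable (Markovnikov) secondary carbocation. The H–Cl bond breaks heterolytically, releasing Cl⁻.
(No 1,2-shift: no single shift to an adjacent carbon would give a more stable cation.)
Step 2: Nucleophilic attack by Cl⁻ on the carbocation completes the addition, giving R–Cl.
Total: 2 elementary steps.

2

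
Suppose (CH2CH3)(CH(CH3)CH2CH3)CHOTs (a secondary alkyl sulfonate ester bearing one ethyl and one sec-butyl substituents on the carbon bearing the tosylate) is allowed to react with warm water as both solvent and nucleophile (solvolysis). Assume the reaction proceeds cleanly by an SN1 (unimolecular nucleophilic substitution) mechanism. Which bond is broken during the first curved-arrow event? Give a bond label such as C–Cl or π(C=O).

Step 1: Ionisation: the C–O σ-bond cleaves heterolytically; both bonding electrons depart with TsO⁻, leaving a secondary carbocation at the α-carbon.
The bond broken in this step is the C–O bond.

C–O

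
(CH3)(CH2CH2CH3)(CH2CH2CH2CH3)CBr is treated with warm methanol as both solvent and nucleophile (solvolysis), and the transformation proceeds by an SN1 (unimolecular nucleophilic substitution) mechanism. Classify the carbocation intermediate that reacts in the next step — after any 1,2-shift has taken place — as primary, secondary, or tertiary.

Step 1: The C–Br bond breaks with both electrons going to the bromide; Br⁻ leaves and a tertiary carbocation remains.
No single 1,2-shift to an adjacent carbon would give a more-substituted cation, so no rearrangement occurs.

tertiary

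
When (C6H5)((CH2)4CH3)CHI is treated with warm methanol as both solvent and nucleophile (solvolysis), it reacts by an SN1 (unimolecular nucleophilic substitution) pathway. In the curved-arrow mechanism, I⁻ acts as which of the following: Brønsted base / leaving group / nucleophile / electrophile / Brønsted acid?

leaving group

Step 1: The C–I bond breaks with both electrons going to the iodide; I⁻ leaves and a secondary carbocation remains.
I⁻ departs with both electrons of the breaking σ-bond — that is the definition of a leaving group.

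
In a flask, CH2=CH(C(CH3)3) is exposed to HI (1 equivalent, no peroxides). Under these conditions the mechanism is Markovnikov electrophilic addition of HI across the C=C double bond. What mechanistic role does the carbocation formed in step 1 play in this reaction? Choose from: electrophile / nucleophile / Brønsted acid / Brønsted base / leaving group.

Step 3: The I⁻ anion donates a lone pair to the carbocation, forming the new C–I σ-bond and giving the neutral alkyl halide.
The carbocation formed in step 1 accepts an electron pair into an empty or π* orbital — it is the electrophile.

electrophile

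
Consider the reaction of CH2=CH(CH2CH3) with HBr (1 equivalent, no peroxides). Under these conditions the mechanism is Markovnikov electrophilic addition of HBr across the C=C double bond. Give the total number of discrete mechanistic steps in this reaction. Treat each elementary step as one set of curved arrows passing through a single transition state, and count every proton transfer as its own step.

2

Step 1: Electrophilic addition begins with the π(C=C) electrons forming a bond to the proton of HBr. Following Markovnikov's rule, the resulting cation is secondary. The H–Br bond breaks heterolytically, releasing Br⁻.
(No 1,2-shift: no single shift to an adjacent carbon would give a more stable cation.)
Step 2: The Br⁻ anion donates a lone pair to the carbocation, forming the new C–Br σ-bond and giving the neutral alkyl halide.
Total: 2 elementary steps.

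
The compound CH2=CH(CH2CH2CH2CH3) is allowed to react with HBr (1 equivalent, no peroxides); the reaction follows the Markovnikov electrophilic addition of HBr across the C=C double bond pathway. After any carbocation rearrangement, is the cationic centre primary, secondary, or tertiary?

Step 1: Electrophilic addition begins with the π(C=C) electrons forming a bond to the proton of HBr. Following Markovnikov's rule, the resulting cation is secondary. The H–Br bond breaks heterolytically, releasing Br⁻.
No single 1,2-shift to an adjacent carbon would give a more-substituted cation, so no rearrangement occurs.

secondary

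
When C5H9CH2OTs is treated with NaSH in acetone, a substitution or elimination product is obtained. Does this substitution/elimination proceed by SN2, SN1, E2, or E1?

Conditions: a primary substrate with a strong nucleophile in the polar aprotic solvent acetone.
These conditions are the textbook signature of the SN2 pathway.
An unhindered substrate with a strong nucleophile in a polar aprotic solvent favours one-step backside displacement.

SN2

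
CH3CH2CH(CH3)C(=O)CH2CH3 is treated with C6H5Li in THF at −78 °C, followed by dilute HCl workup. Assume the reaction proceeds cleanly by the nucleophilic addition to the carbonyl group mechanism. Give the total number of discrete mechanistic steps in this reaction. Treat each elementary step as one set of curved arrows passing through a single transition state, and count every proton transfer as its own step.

2

Step 1: Nucleophilic addition: the carbanion-like carbon of C6H5Li adds to the carbonyl carbon, pushing the π(C=O) electron pair onto oxygen and giving a tetrahedral alkoxide.
Step 2: The alkoxide picks up a proton during dilute HCl workup to yield an alcohol.
Total: 2 elementary steps.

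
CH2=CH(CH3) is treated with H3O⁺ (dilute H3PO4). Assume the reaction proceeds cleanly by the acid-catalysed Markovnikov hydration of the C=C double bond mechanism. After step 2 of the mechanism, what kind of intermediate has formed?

Step 1: Electrophilic addition begins with the π(C=C) electrons forming a bond to the proton of H3O⁺. Following Markovnikov's rule, the resulting cation is secondary. H2O is released.
Step 2: A lone pair on the oxygen of H2O attacks the carbocation, forming a C–O bond and an oxonium ion (a protonated alcohol).
After step 2 the species present is an oxonium ion.

oxonium ion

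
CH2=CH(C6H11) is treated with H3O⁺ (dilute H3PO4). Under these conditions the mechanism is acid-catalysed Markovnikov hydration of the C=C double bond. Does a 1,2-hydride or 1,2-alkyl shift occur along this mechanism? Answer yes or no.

The first-formed carbocation is secondary.
The adjacent cyclohexyl carbon already bears 2 other carbon substituents and has a hydrogen to migrate; after a 1,2-hydride shift from that carbon the positive charge sits on a tertiary centre.
Tertiary is more stable than secondary, so the shift occurs.

yes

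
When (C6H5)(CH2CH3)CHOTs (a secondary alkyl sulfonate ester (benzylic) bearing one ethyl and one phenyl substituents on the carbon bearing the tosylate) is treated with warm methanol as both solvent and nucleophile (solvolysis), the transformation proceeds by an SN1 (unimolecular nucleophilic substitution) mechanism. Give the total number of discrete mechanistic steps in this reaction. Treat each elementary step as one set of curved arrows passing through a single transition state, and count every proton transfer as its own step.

Step 1: Unassisted departure of TsO⁻ (taking the C–O bonding pair) generates a secondary carbocation.
(No 1,2-shift: no single shift to an adjacent carbon would give a more stable cation.)
Step 2: Nucleophilic capture: the oxygen of CH3OH bonds to the cationic carbon, producing an oxonium-ion intermediate.
Step 3: Deprotonation of the oxonium oxygen by solvent methanol yields the neutral ether.
Total: 3 elementary steps.

3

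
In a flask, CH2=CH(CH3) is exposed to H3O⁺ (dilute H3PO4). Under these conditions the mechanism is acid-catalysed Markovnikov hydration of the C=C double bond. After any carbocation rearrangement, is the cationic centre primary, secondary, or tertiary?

Step 1: The π electrons of the C=C bond attack a proton of H3O⁺; Markovnikov addition places the new C–H on the less-substituted alkene carbon, so the positive charge ends up on the more-substituted carbon — a secondary carbocation. H2O is released.
No single 1,2-shift to an adjacent carbon would give a more-substituted cation, so no rearrangement occurs.

secondary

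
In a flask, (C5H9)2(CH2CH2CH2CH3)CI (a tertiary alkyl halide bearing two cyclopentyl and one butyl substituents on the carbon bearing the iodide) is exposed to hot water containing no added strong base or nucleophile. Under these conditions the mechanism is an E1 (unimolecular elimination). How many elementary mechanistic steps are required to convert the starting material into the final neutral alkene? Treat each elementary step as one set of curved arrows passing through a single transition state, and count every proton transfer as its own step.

2

Step 1: The C–I bond breaks with both electrons going to the iodide; I⁻ leaves and a tertiary carbocation remains.
(No 1,2-shift: no single shift to an adjacent carbon would give a more stable cation.)
Step 2: A weak base (a water molecule from the solvent) removes a proton from a carbon adjacent to the cationic centre; the electrons of that C–H bond become the new π(C=C) bond, giving the alkene.
Total: 2 elementary steps.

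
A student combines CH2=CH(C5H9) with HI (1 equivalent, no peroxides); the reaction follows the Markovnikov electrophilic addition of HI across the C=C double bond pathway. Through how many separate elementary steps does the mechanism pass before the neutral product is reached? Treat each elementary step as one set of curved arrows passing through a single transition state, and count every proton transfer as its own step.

Step 1: Protonation of the alkene by HI: the π bond acts as the nucleophile and picks up H⁺, giving the more stable (Markovnikov) secondary carbocation. The H–I bond breaks heterolytically, releasing I⁻.
Step 2: A hydride (H with its bonding pair) migrates from the adjacent cyclopentyl carbon to the cationic centre — a 1,2-hydride shift — upgrading the secondary cation to a tertiary one.
Step 3: Nucleophilic attack by I⁻ on the carbocation completes the addition, giving R–I.
Total: 3 elementary steps.

3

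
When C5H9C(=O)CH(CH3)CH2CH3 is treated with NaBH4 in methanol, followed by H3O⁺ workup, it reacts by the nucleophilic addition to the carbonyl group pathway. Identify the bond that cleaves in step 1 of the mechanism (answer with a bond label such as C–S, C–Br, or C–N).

π(C=O)

Step 1: Nucleophilic addition: H⁻ (delivered from BH4⁻) adds to the carbonyl carbon, pushing the π(C=O) electron pair onto oxygen and giving a tetrahedral alkoxide.
The bond broken in this step is the π(C=O) bond.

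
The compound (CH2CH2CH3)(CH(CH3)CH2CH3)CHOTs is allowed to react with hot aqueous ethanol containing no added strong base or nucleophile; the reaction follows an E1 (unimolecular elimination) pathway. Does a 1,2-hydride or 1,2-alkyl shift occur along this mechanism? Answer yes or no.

The first-formed carbocation is secondary.
The adjacent sec-butyl carbon already bears 2 other carbon substituents and has a hydrogen to migrate; after a 1,2-hydride shift from that carbon the positive charge sits on a tertiary centre.
Tertiary is more stable than secondary, so the shift occurs.

yes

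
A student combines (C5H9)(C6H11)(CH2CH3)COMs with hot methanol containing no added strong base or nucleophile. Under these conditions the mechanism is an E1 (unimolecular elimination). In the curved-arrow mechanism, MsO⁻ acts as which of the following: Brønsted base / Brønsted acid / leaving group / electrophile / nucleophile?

Step 1: The C–O bond breaks with both electrons going to the mesylate; MsO⁻ leaves and a tertiary carbocation remains.
MsO⁻ departs with both electrons of the breaking σ-bond — that is the definition of a leaving group.

leaving group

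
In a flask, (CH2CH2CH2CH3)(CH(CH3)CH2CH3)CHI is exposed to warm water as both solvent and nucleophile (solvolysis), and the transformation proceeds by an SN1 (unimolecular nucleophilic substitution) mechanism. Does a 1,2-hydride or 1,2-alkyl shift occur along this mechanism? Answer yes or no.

yes

The first-formed carbocation is secondary.
The adjacent sec-butyl carbon already bears 2 other carbon substituents and has a hydrogen to migrate; after a 1,2-hydride shift from that carbon the positive charge sits on a tertiary centre.
Tertiary is more stable than secondary, so the shift occurs.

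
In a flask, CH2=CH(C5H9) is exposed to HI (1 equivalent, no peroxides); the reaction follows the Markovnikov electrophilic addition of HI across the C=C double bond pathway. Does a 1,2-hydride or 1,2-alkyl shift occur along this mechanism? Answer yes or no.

yes

The first-formed carbocation is secondary.
The adjacent cyclopentyl carbon already bears 2 other carbon substituents and has a hydrogen to migrate; after a 1,2-hydride shift from that carbon the positive charge sits on a tertiary centre.
Tertiary is more stable than secondary, so the shift occurs.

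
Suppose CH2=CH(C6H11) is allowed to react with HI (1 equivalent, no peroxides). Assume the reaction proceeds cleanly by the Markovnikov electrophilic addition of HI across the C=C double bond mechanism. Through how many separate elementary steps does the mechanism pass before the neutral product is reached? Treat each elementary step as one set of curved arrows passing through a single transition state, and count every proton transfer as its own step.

3

Step 1: Electrophilic addition begins with the π(C=C) electrons forming a bond to the proton of HI. Following Markovnikov's rule, the resulting cation is secondary. The H–I bond breaks heterolytically, releasing I⁻.
Step 2: A 1,2-hydride shift from the adjacent cyclohexyl carbon moves the positive charge from the secondary centre to an adjacent carbon, generating a more stable tertiary carbocation.
Step 3: The I⁻ anion donates a lone pair to the carbocation, forming the new C–I σ-bond and giving the neutral alkyl halide.
Total: 3 elementary steps.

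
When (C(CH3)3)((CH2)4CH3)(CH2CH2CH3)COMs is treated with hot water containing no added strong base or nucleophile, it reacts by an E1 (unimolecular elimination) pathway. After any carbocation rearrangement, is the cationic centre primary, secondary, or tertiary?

tertiary

Step 1: Unassisted departure of MsO⁻ (taking the C–O bonding pair) generates a tertiary carbocation.
No single 1,2-shift to an adjacent carbon would give a more-substituted cation, so no rearrangement occurs.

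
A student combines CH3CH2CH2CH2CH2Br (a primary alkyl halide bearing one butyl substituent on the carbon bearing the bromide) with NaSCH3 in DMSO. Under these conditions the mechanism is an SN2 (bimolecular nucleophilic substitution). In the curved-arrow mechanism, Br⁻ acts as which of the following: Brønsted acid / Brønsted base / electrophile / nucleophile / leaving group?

leaving group

Step 1: The methanethiolate nucleophile donates a lone pair from S to the α-carbon in a backside attack; simultaneously the C–Br σ-bond breaks and both of its electrons leave with Br⁻. One concerted step with inversion of configuration.
Br⁻ departs with both electrons of the breaking σ-bond — that is the definition of a leaving group.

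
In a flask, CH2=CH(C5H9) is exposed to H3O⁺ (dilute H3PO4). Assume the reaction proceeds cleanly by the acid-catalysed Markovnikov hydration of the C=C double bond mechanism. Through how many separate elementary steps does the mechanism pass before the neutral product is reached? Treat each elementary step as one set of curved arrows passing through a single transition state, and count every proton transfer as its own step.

4

Step 1: Electrophilic addition begins with the π(C=C) electrons forming a bond to the proton of H3O⁺. Following Markovnikov's rule, the resulting cation is secondary. H2O is released.
Step 2: A 1,2-hydride shift from the adjacent cyclopentyl carbon moves the positive charge from the secondary centre to an adjacent carbon, generating a more stable tertiary carbocation.
Step 3: Nucleophilic capture of the cation by H2O produces the protonated alcohol (an oxonium ion).
Step 4: Deprotonation of the oxonium ion by a water molecule delivers the neutral alcohol and regenerates the acid catalyst.
Total: 4 elementary steps.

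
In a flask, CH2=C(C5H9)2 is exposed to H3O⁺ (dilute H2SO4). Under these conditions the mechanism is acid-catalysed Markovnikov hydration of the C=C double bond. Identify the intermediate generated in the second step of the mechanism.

oxonium ion

Step 1: The π electrons of the C=C bond attack a proton of H3O⁺; Markovnikov addition places the new C–H on the less-substituted alkene carbon, so the positive charge ends up on the more-substituted carbon — a tertiary carbocation. H2O is released.
Step 2: Nucleophilic capture of the cation by H2O produces the protonated alcohol (an oxonium ion).
After step 2 the species present is an oxonium ion.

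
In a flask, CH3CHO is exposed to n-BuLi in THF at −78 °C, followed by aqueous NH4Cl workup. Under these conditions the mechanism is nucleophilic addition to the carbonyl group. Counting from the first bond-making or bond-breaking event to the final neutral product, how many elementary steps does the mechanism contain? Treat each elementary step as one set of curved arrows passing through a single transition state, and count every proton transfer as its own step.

Step 1: A lone pair / filled orbital on the carbanion-like carbon of n-BuLi attacks the electrophilic carbonyl carbon; the π(C=O) electrons shift onto oxygen, producing a tetrahedral alkoxide intermediate.
Step 2: On aqueous NH4Cl workup the alkoxide oxygen is protonated, giving an alcohol.
Total: 2 elementary steps.

2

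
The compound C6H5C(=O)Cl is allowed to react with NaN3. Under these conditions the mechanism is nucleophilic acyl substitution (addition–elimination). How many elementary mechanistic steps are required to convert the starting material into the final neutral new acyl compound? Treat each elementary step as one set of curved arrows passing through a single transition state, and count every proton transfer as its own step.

2

Step 1: Nucleophilic addition of N3⁻ to the acyl carbon breaks the π(C=O) bond and yields a tetrahedral, anionic intermediate.
Step 2: An oxygen lone pair re-forms the C=O π bond as the C–Cl σ-bond breaks; Cl⁻ is expelled.
Total: 2 elementary steps.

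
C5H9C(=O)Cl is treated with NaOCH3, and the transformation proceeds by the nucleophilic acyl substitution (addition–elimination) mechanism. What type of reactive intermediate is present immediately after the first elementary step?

tetrahedral intermediate

Step 1: Nucleophilic addition of CH3O⁻ to the acyl carbon breaks the π(C=O) bond and yields a tetrahedral, anionic intermediate.
After step 1 the species present is a tetrahedral intermediate.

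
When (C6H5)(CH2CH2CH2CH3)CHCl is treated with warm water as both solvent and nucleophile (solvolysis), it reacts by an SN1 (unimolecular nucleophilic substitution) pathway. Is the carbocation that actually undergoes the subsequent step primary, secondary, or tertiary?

secondary

Step 1: The C–Cl bond breaks with both electrons going to the chloride; Cl⁻ leaves and a secondary carbocation remains.
No single 1,2-shift to an adjacent carbon would give a more-substituted cation, so no rearrangement occurs.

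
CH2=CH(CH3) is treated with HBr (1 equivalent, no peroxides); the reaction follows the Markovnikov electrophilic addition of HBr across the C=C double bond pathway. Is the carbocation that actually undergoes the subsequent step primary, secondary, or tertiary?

secondary

Step 1: Protonation of the alkene by HBr: the π bond acts as the nucleophile and picks up H⁺, giving the more stable (Markovnikov) secondary carbocation. The H–Br bond breaks heterolytically, releasing Br⁻.
No single 1,2-shift to an adjacent carbon would give a more-substituted cation, so no rearrangement occurs.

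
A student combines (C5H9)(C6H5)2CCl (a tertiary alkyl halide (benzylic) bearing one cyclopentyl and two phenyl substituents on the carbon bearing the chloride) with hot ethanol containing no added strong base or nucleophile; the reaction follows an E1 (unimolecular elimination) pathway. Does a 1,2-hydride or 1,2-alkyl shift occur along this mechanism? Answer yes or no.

The first-formed carbocation is tertiary.
No single 1,2-shift to an adjacent carbon would produce a more-substituted cation than the one already present, so no rearrangement occurs.

no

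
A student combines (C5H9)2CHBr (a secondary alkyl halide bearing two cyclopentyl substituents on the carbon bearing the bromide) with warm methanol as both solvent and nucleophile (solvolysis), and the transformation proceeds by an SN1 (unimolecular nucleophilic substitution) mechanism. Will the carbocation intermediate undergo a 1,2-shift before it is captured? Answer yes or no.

yes

The first-formed carbocation is secondary.
The adjacent cyclopentyl carbon already bears 2 other carbon substituents and has a hydrogen to migrate; after a 1,2-hydride shift from that carbon the positive charge sits on a tertiary centre.
Tertiary is more stable than secondary, so the shift occurs.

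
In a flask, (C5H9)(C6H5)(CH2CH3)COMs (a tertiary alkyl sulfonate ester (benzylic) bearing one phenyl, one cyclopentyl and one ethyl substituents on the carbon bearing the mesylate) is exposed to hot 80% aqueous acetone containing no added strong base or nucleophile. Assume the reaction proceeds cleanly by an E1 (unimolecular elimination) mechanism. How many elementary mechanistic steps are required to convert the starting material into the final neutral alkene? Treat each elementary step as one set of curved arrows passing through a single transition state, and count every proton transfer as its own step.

2

Step 1: Ionisation: the C–O σ-bond cleaves heterolytically; both bonding electrons depart with MsO⁻, leaving a tertiary carbocation at the α-carbon.
(No 1,2-shift: no single shift to an adjacent carbon would give a more stable cation.)
Step 2: A water molecule (solvent) deprotonates a β-carbon; as the C–H bond breaks, those electrons form the new alkene π bond.
Total: 2 elementary steps.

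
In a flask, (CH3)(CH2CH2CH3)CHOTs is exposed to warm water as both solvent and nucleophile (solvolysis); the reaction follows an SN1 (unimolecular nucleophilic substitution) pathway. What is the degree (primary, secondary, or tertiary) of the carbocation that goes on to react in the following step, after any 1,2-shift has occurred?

secondary

Step 1: The C–O bond breaks with both electrons going to the tosylate; TsO⁻ leaves and a secondary carbocation remains.
No single 1,2-shift to an adjacent carbon would give a more-substituted cation, so no rearrangement occurs.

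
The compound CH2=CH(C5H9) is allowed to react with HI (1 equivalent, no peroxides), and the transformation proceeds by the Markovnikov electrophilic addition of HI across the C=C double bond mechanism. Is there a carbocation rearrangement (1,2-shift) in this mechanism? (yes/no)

The first-formed carbocation is secondary.
The adjacent cyclopentyl carbon already bears 2 other carbon substituents and has a hydrogen to migrate; after a 1,2-hydride shift from that carbon the positive charge sits on a tertiary centre.
Tertiary is more stable than secondary, so the shift occurs.

yes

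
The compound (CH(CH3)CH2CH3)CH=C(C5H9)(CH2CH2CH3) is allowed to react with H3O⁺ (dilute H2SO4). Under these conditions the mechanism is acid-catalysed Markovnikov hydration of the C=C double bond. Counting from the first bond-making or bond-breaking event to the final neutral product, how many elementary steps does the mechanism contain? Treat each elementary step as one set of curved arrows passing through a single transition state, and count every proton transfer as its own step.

3

Step 1: Protonation of the alkene by H3O⁺: the π bond acts as the nucleophile and picks up H⁺, giving the more stable (Markovnikov) tertiary carbocation. H2O is released.
(No 1,2-shift: no single shift to an adjacent carbon would give a more stable cation.)
Step 2: Water acts as the nucleophile: an oxygen lone pair bonds to the cationic carbon, giving an oxonium-ion intermediate.
Step 3: Deprotonation of the oxonium ion by a water molecule delivers the neutral alcohol and regenerates the acid catalyst.
Total: 3 elementary steps.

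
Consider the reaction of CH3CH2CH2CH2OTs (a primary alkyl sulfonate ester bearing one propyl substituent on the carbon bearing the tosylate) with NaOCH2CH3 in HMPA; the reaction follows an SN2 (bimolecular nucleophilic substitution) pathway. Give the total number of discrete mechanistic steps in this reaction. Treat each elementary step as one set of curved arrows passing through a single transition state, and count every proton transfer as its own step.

1

Step 1: Backside attack by CH3CH2O⁻ on the carbon bearing the tosylate: the new C–O bond forms as the C–O bond breaks, with Walden inversion at carbon.
Total: 1 elementary step.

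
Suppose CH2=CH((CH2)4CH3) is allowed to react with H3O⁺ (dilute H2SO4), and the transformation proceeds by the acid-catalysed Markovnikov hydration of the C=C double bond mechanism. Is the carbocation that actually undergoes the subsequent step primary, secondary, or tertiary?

Step 1: Protonation of the alkene by H3O⁺: the π bond acts as the nucleophile and picks up H⁺, giving the more stable (Markovnikov) secondary carbocation. H2O is released.
No single 1,2-shift to an adjacent carbon would give a more-substituted cation, so no rearrangement occurs.

secondary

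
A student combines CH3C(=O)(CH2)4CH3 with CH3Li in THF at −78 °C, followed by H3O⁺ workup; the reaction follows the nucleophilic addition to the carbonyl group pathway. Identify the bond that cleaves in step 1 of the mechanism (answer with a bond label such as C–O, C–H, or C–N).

Step 1: A lone pair / filled orbital on the carbanion-like carbon of CH3Li attacks the electrophilic carbonyl carbon; the π(C=O) electrons shift onto oxygen, producing a tetrahedral alkoxide intermediate.
The bond broken in this step is the π(C=O) bond.

π(C=O)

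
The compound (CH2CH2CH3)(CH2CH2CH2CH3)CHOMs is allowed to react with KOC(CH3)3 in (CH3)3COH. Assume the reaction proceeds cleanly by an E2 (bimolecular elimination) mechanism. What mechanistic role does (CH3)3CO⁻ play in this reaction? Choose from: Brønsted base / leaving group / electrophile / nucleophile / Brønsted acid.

Step 1: In one step, (CH3)3CO⁻ pulls off a β-proton, the C–O bond cleaves, and a C=C double bond forms between the α- and β-carbons (E2, anti elimination).
(CH3)3CO⁻ accepts a proton in a proton-transfer step — a Brønsted base.

Brønsted base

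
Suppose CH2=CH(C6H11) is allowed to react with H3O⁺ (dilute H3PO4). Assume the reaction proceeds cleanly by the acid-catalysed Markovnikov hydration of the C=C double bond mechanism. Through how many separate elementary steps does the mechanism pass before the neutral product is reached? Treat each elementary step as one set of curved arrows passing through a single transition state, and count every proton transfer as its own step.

Step 1: Electrophilic addition begins with the π(C=C) electrons forming a bond to the proton of H3O⁺. Following Markovnikov's rule, the resulting cation is secondary. H2O is released.
Step 2: Carbocation rearrangement: a 1,2-hydride shift from the adjacent cyclohexyl carbon converts the initially-formed secondary cation into the more stable tertiary cation.
Step 3: Water acts as the nucleophile: an oxygen lone pair bonds to the cationic carbon, giving an oxonium-ion intermediate.
Step 4: Proton transfer from the O–H of the oxonium ion to H2O completes the catalytic cycle and yields the alcohol.
Total: 4 elementary steps.

4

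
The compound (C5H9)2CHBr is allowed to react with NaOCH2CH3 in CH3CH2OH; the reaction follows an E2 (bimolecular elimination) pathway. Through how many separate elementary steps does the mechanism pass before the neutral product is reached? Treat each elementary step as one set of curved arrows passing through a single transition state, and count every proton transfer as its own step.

1

Step 1: The strong base CH3CH2O⁻ removes a β-hydrogen; in the same concerted event the electrons of the breaking C–H bond form the new π(C=C) bond and the C–Br σ-bond breaks, expelling Br⁻. Anti-periplanar geometry; one transition state.
Total: 1 elementary step.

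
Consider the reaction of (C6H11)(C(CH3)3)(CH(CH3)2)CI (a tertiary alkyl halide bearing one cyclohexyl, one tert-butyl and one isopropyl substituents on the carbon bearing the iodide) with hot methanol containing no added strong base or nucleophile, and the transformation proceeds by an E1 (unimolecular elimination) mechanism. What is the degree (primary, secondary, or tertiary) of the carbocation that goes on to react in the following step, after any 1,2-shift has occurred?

tertiary

Step 1: The C–I bond breaks with both electrons going to the iodide; I⁻ leaves and a tertiary carbocation remains.
No single 1,2-shift to an adjacent carbon would give a more-substituted cation, so no rearrangement occurs.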